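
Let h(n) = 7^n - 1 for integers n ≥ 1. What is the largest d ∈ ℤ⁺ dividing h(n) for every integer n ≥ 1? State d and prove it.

Computing the first values: h(1) = 6 and h(2) = 48; gcd(6, 48) = 6, so d ≤ 6.
We prove 6 | 7^n - 1 for all n ≥ 1 by induction on n.
Base case (n = 1): h(1) = 6 = 6·(1), so 6 | h(1).
Inductive step: suppose the statement holds for some j ≥ 1, i.e. 6 | h(j). Then
7^{j+1} − 1^{j+1} = 7·7^j − 1·1^j = 7·(7^j − 1^j) + (6)·1^j. The first term is divisible by 6 by the inductive hypothesis, and the second term (6)·1^j is divisible by 6 since 6 | 6. Hence 6 | h(j+1).
Hence, by induction on n, the claim holds for every n ≥ 1.
Therefore the largest such d is 6.

d = 6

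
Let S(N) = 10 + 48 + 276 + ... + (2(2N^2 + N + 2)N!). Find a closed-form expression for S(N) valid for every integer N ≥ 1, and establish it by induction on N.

We claim S(N) = (4N + 2)(N + 1)! - 2 for all N ≥ 1.
For the base case N = 1: S(1) = 10, and the closed form gives 10. They agree.
For the inductive step, assume it holds for an arbitrary p ≥ 1, so S(p) = (4p + 2)(p + 1)! - 2.
Then S(p+1) = S(p) + (2(2p^2 + 5p + 5)(p + 1)!) = ((4p + 2)(p + 1)! - 2) + (2(2p^2 + 5p + 5)(p + 1)!).
Simplifying, S(p+1) = (4(p+1) + 2)((p+1) + 1)! - 2,
which is the closed form with N = p+1.
Hence, by induction on N, the claim holds for every N ≥ 1.

S(N) = (4N + 2)(N + 1)! - 2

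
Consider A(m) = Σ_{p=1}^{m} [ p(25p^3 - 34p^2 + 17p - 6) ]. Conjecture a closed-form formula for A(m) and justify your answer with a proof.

We claim A(m) = m(m + 1)(5m^3 - m^2 - 2m - 1) for all m ≥ 1.
For the base case m = 1: A(1) = 2, and the closed form gives 2. They agree.
For the inductive step, assume it holds for an arbitrary p ≥ 1, so A(p) = p(5p^4 + 4p^3 - 3p^2 - 3p - 1).
Then A(p+1) = A(p) + (25p^4 + 66p^3 + 65p^2 + 26p + 2) = (p(5p^4 + 4p^3 - 3p^2 - 3p - 1)) + (25p^4 + 66p^3 + 65p^2 + 26p + 2).
Simplifying, A(p+1) = (p + 1)(p + 2)(5p^3 + 14p^2 + 11p + 1) = (p+1)((p+1) + 1)(5(p+1)^3 - (p+1)^2 - 2(p+1) - 1),
which is the closed form with m = p+1.
By induction, the statement is established for all m ≥ 1.

A(m) = m(m + 1)(5m^3 - m^2 - 2m - 1)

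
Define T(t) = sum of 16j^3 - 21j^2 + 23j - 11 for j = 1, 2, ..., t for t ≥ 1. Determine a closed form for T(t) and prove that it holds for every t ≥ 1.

We claim T(t) = t(4t^3 + t^2 + 5t - 3) for all t ≥ 1.
Base case (t = 1): T(1) = 7, and the closed form gives 7. They agree.
Inductive step: suppose the statement holds for some j ≥ 1, so T(j) = j(4j^3 + j^2 + 5j - 3).
Then T(j+1) = T(j) + (16j^3 + 27j^2 + 29j + 7) = (j(4j^3 + j^2 + 5j - 3)) + (16j^3 + 27j^2 + 29j + 7).
Simplifying, T(j+1) = (j + 1)(4j^3 + 13j^2 + 19j + 7) = (j+1)(4(j+1)^3 + (j+1)^2 + 5(j+1) - 3),
which is the closed form with t = j+1.
This completes the induction.

T(t) = t(4t^3 + t^2 + 5t - 3)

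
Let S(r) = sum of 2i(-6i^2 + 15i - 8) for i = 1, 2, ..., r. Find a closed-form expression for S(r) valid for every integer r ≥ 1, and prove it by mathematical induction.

S(r) = -r(r + 1)(3r^2 - 7r + 3)

We claim S(r) = -r(r + 1)(3r^2 - 7r + 3) for all r ≥ 1.
For the base case r = 1: S(1) = 2, and the closed form gives 2. They agree.
Suppose the result is true for r = i, so S(i) = i(-3i^3 + 4i^2 + 4i - 3).
Then S(i+1) = S(i) + (-12i^3 - 6i^2 + 8i + 2) = (i(-3i^3 + 4i^2 + 4i - 3)) + (-12i^3 - 6i^2 + 8i + 2).
Simplifying, S(i+1) = -(i + 1)(i + 2)(3i^2 - i - 1) = -(i+1)((i+1) + 1)(3(i+1)^2 - 7(i+1) + 3),
which is the closed form with r = i+1.
This completes the induction.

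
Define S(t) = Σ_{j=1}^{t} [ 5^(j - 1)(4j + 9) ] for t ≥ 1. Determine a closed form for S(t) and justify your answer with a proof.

We claim S(t) = 5^t(t + 2) - 2 for all t ≥ 1.
For the base case t = 1: S(1) = 13, and the closed form gives 13. They agree.
Inductive step: suppose the statement holds for some j ≥ 1, so S(j) = 5^j(j + 2) - 2.
Then S(j+1) = S(j) + (5^j(4j + 13)) = (5^j(j + 2) - 2) + (5^j(4j + 13)).
Simplifying, S(j+1) = 5·5^j·j + 15·5^j - 2 = 5^(j+1)((j+1) + 2) - 2,
which is the closed form with t = j+1.
By the principle of mathematical induction, the result holds for all t ≥ 1.

S(t) = 5^t(t + 2) - 2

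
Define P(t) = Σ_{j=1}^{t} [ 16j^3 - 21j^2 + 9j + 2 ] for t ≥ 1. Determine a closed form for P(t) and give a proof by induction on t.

We claim P(t) = t(4t^3 + t^2 - 2t + 3) for all t ≥ 1.
When t = 1: P(1) = 6, and the closed form gives 6. They agree.
Suppose the result is true for t = j, so P(j) = j(4j^3 + j^2 - 2j + 3).
Then P(j+1) = P(j) + (16j^3 + 27j^2 + 15j + 6) = (j(4j^3 + j^2 - 2j + 3)) + (16j^3 + 27j^2 + 15j + 6).
Simplifying, P(j+1) = (j + 1)(4j^3 + 13j^2 + 12j + 6) = (j+1)(4(j+1)^3 + (j+1)^2 - 2(j+1) + 3),
which is the closed form with t = j+1.
By the principle of mathematical induction, the result holds for all t ≥ 1.

P(t) = t(4t^3 + t^2 - 2t + 3)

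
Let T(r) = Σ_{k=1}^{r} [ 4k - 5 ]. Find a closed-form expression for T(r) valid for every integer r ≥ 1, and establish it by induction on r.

T(r) = r(2r - 3)

We claim T(r) = r(2r - 3) for all r ≥ 1.
When r = 1: T(1) = -1, and the closed form gives -1. They agree.
Suppose the result is true for r = k, so T(k) = k(2k - 3).
Then T(k+1) = T(k) + (4k - 1) = (k(2k - 3)) + (4k - 1).
Simplifying, T(k+1) = (k + 1)(2k - 1) = (k+1)(2(k+1) - 3),
which is the closed form with r = k+1.
By induction, the statement is established for all r ≥ 1.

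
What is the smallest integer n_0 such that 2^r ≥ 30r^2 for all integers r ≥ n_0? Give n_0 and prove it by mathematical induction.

n_0 = 13

At r = 12: 4096 < 4320, so the inequality fails and n_0 ≥ 13. We prove 2^r ≥ 30r^2 for all r ≥ 13.
When r = 13: 2^r = 8192 and 30r^2 = 5070, so 8192 ≥ 5070.
Inductive step: suppose the statement holds for some k ≥ 13, so 2^k ≥ 30k^2.
Then 2^(k + 1) = 2·(2^k) ≥ 2·(30k^2).
Also, for k ≥ 13 we have 2·(30k^2) ≥ 30(k+1)^2, since 2 ≥ (1 + 1/k)^2 for all k ≥ 13.
Combining, 2^(k + 1) ≥ 30(k+1)^2.
By induction, the statement is established for all r ≥ 13.
Hence the smallest such n_0 is 13.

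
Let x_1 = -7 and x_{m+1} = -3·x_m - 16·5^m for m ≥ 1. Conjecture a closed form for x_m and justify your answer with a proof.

Computing the first terms: x_1 = -7, x_2 = -59, x_3 = -223. This suggests x_m = -(-3)^m - 2·5^m.
Base case (m = 1): the formula gives -7 = -7 = x_1.
Suppose the result is true for m = k, so x_k = -(-3)^k - 2·5^k.
Then x_{k+1} = -3·x_k - 16·5^k = -3·(-(-3)^k - 2·5^k) - 16·5^k = -(-3)^(k + 1) - 2·5^(k + 1),
which is the claimed formula at m = k+1.
By the principle of mathematical induction, the result holds for all m ≥ 1.

x_m = -(-3)^m - 2·5^m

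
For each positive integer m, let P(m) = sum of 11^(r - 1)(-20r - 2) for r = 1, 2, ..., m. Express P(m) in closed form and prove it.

P(m) = -2·11^m·m

We claim P(m) = -2·11^m·m for all m ≥ 1.
Base case (m = 1): P(1) = -22, and the closed form gives -22. They agree.
For the inductive step, assume it holds for an arbitrary r ≥ 1, so P(r) = -2·11^r·r.
Then P(r+1) = P(r) + (11^r(-20r - 22)) = (-2·11^r·r) + (11^r(-20r - 22)).
Simplifying, P(r+1) = 22·11^r(-r - 1) = -2·11^(r+1)·(r+1),
which is the closed form with m = r+1.
This completes the induction.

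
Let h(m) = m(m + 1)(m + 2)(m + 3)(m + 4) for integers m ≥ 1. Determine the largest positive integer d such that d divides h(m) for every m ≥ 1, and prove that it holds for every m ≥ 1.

Computing the first values: h(1) = 120 and h(2) = 720; gcd(120, 720) = 120, so d ≤ 120.
We prove 120 | m(m + 1)(m + 2)(m + 3)(m + 4) for all m ≥ 1 by induction on m.
Base case (m = 1): h(1) = 120 = 120·(1), so 120 | h(1).
For the inductive step, assume it holds for an arbitrary i ≥ 1, i.e. 120 | h(i). Then
h(i+1) − h(i) = (i+1)·(i+2)·(i+3)·(i+4)·(i+5) − i·(i+1)·(i+2)·(i+3)·(i+4) = (i+1)·(i+2)·(i+3)·(i+4)·[(i+5) − i] = 5·(i+1)·(i+2)·(i+3)·(i+4). The product of 4 consecutive integers is divisible by (4)! = 24, so h(i+1) − h(i) is divisible by 5·24 = 120. By the inductive hypothesis 120 | h(i), hence 120 | h(i+1).
This completes the induction.
Therefore the largest such d is 120.

d = 120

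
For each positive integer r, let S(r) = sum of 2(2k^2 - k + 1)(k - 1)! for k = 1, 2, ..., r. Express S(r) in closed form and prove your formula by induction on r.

We claim S(r) = (4r + 2)r! - 2 for all r ≥ 1.
Base step (r = 1): S(1) = 4, and the closed form gives 4. They agree.
Inductive step: assume the claim holds for r = k, so S(k) = (4k + 2)k! - 2.
Then S(k+1) = S(k) + (2(2k^2 + 3k + 2)k!) = ((4k + 2)k! - 2) + (2(2k^2 + 3k + 2)k!).
Simplifying, S(k+1) = (4(k+1) + 2)(k+1)! - 2,
which is the closed form with r = k+1.
By induction, the statement is established for all r ≥ 1.

S(r) = (4r + 2)r! - 2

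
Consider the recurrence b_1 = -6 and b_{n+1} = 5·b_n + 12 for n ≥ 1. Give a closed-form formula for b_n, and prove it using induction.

b_n = -3·5^(n - 1) - 3

Computing the first terms: b_1 = -6, b_2 = -18, b_3 = -78. This suggests b_n = -3·5^(n - 1) - 3.
For the base case n = 1: the formula gives -6 = -6 = b_1.
For the inductive step, assume it holds for an arbitrary p ≥ 1, so b_p = -3·5^(p - 1) - 3.
Then b_{p+1} = 5·b_p + 12 = 5·(-3·5^(p - 1) - 3) + 12 = -3·5^p - 3 = -3·5^((p+1) - 1) - 3,
which is the claimed formula at n = p+1.
This completes the induction.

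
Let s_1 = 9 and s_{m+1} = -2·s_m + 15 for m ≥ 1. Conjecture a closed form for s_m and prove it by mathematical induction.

Computing the first terms: s_1 = 9, s_2 = -3, s_3 = 21. This suggests s_m = (-2)^(m + 1) + 5.
Base step (m = 1): the formula gives 9 = 9 = s_1.
Suppose the result is true for m = r, so s_r = (-2)^(r + 1) + 5.
Then s_{r+1} = -2·s_r + 15 = -2·((-2)^(r + 1) + 5) + 15 = (-2)^(r + 2) + 5 = (-2)^((r+1) + 1) + 5,
which is the claimed formula at m = r+1.
By induction, the statement is established for all m ≥ 1.

s_m = (-2)^(m + 1) + 5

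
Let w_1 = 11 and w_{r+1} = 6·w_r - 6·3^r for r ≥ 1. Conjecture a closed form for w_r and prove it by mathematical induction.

Computing the first terms: w_1 = 11, w_2 = 48, w_3 = 234. This suggests w_r = 2·3^r + 5·6^(r - 1).
For the base case r = 1: the formula gives 11 = 11 = w_1.
Inductive step: assume the claim holds for r = p, so w_p = 2·3^p + 5·6^(p - 1).
Then w_{p+1} = 6·w_p - 6·3^p = 6·(2·3^p + 5·6^(p - 1)) - 6·3^p = 2·3^(p + 1) + 5·6^p = 2·3^(p+1) + 5·6^((p+1) - 1),
which is the claimed formula at r = p+1.
By induction, the statement is established for all r ≥ 1.

w_r = 2·3^r + 5·6^(r - 1)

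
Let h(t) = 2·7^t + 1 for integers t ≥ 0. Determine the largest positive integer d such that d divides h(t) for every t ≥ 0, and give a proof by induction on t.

d = 3

Computing the first values: h(0) = 3 and h(1) = 15; gcd(3, 15) = 3, so d ≤ 3.
We prove 3 | 2·7^t + 1 for all t ≥ 0 by induction on t.
For the base case t = 0: h(0) = 3 = 3·(1), so 3 | h(0).
Inductive step: assume the claim holds for t = i, i.e. 3 | h(i). Then
h(i+1) = 2·7^(i+1) + 1 = 7·(2·7^i + 1) - 6 = 7·h(i) - 6. The first term is divisible by 3 by the inductive hypothesis, and -6 is divisible by 3. Hence 3 | h(i+1).
Hence, by induction on t, the claim holds for every t ≥ 0.
Therefore the largest such d is 3.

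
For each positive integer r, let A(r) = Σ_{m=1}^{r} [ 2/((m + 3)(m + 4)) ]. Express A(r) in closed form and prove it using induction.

We claim A(r) = r/(2(r + 4)) for all r ≥ 1.
When r = 1: A(1) = 1/10, and the closed form gives 1/10. They agree.
For the inductive step, assume it holds for an arbitrary m ≥ 1, so A(m) = m/(2(m + 4)).
Then A(m+1) = A(m) + (2/((m + 4)(m + 5))) = (m/(2(m + 4))) + (2/((m + 4)(m + 5))).
Simplifying, A(m+1) = (m + 1)/(2(m + 5)) = (m+1)/(2((m+1) + 4)),
which is the closed form with r = m+1.
Hence, by induction on r, the claim holds for every r ≥ 1.

A(r) = r/(2(r + 4))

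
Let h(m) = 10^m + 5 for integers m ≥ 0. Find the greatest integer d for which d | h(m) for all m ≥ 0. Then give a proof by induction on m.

Computing the first values: h(0) = 6 and h(1) = 15; gcd(6, 15) = 3, so d ≤ 3.
We prove 3 | 10^m + 5 for all m ≥ 0 by induction on m.
When m = 0: h(0) = 6 = 3·(2), so 3 | h(0).
Inductive step: assume the claim holds for m = i, i.e. 3 | h(i). Then
h(i+1) = 10^(i+1) + 5 = 10·(10^i + 5) - 45 = 10·h(i) - 45. The first term is divisible by 3 by the inductive hypothesis, and -45 is divisible by 3. Hence 3 | h(i+1).
This completes the induction.
Therefore the largest such d is 3.

d = 3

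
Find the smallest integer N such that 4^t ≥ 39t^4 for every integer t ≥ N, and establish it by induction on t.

N = 9

At t = 8: 65536 < 159744, so the inequality fails and N ≥ 9. We prove 4^t ≥ 39t^4 for all t ≥ 9.
For the base case t = 9: 4^t = 262144 and 39t^4 = 255879, so 262144 ≥ 255879.
For the inductive step, assume it holds for an arbitrary m ≥ 9, so 4^m ≥ 39m^4.
Then 4^(m + 1) = 4·(4^m) ≥ 4·(39m^4).
Also, for m ≥ 9 we have 4·(39m^4) ≥ 39(m+1)^4, since 4 ≥ (1 + 1/m)^4 for all m ≥ 9.
Combining, 4^(m + 1) ≥ 39(m+1)^4.
By the principle of mathematical induction, the result holds for all t ≥ 9.
Hence the smallest such N is 9.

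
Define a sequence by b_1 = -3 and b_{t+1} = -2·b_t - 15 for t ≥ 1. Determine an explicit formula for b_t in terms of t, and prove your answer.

b_t = -(-2)^t - 5

Computing the first terms: b_1 = -3, b_2 = -9, b_3 = 3. This suggests b_t = -(-2)^t - 5.
Base step (t = 1): the formula gives -3 = -3 = b_1.
Inductive step: assume the claim holds for t = r, so b_r = -(-2)^r - 5.
Then b_{r+1} = -2·b_r - 15 = -2·(-(-2)^r - 5) - 15 = -(-2)^(r + 1) - 5,
which is the claimed formula at t = r+1.
Hence, by induction on t, the claim holds for every t ≥ 1.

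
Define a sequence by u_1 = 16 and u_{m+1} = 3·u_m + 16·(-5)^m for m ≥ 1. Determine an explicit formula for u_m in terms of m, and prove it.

Computing the first terms: u_1 = 16, u_2 = -32, u_3 = 304. This suggests u_m = -2(-5)^m + 2·3^m.
When m = 1: the formula gives 16 = 16 = u_1.
Inductive step: suppose the statement holds for some p ≥ 1, so u_p = -2(-5)^p + 2·3^p.
Then u_{p+1} = 3·u_p + 16·(-5)^p = 3·(-2(-5)^p + 2·3^p) + 16·(-5)^p = -2(-5)^(p + 1) + 2·3^(p + 1),
which is the claimed formula at m = p+1.
By the principle of mathematical induction, the result holds for all m ≥ 1.

u_m = -2(-5)^m + 2·3^m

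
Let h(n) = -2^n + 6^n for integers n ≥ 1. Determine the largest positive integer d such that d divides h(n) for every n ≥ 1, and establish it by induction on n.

Computing the first values: h(1) = 4 and h(2) = 32; gcd(4, 32) = 4, so d ≤ 4.
We prove 4 | -2^n + 6^n for all n ≥ 1 by induction on n.
When n = 1: h(1) = 4 = 4·(1), so 4 | h(1).
Inductive step: assume the claim holds for n = r, i.e. 4 | h(r). Then
6^{r+1} − 2^{r+1} = 6·6^r − 2·2^r = 6·(6^r − 2^r) + (4)·2^r. The first term is divisible by 4 by the inductive hypothesis, and the second term (4)·2^r is divisible by 4 since 4 | 4. Hence 4 | h(r+1).
This completes the induction.
Therefore the largest such d is 4.

d = 4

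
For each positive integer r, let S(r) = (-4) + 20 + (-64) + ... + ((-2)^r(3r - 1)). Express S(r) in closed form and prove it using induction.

We claim S(r) = 2(-2)^r·r for all r ≥ 1.
Base step (r = 1): S(1) = -4, and the closed form gives -4. They agree.
For the inductive step, assume it holds for an arbitrary m ≥ 1, so S(m) = 2(-2)^m·m.
Then S(m+1) = S(m) + ((-2)^(m + 1)(3m + 2)) = (2(-2)^m·m) + ((-2)^(m + 1)(3m + 2)).
Simplifying, S(m+1) = (-2)^(m + 2)(-m - 1) = 2(-2)^(m+1)·(m+1),
which is the closed form with r = m+1.
Hence, by induction on r, the claim holds for every r ≥ 1.

S(r) = 2(-2)^r·r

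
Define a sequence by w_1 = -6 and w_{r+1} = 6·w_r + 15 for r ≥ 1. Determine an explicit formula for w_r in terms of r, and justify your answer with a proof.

Computing the first terms: w_1 = -6, w_2 = -21, w_3 = -111. This suggests w_r = -3·6^(r - 1) - 3.
Base step (r = 1): the formula gives -6 = -6 = w_1.
Inductive step: assume the claim holds for r = m, so w_m = -3·6^(m - 1) - 3.
Then w_{m+1} = 6·w_m + 15 = 6·(-3·6^(m - 1) - 3) + 15 = -3·6^m - 3 = -3·6^((m+1) - 1) - 3,
which is the claimed formula at r = m+1.
By the principle of mathematical induction, the result holds for all r ≥ 1.

w_r = -3·6^(r - 1) - 3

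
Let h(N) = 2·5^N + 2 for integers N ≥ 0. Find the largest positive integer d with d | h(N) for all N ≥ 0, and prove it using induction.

Computing the first values: h(0) = 4 and h(1) = 12; gcd(4, 12) = 4, so d ≤ 4.
We prove 4 | 2·5^N + 2 for all N ≥ 0 by induction on N.
Base case (N = 0): h(0) = 4 = 4·(1), so 4 | h(0).
Inductive step: assume the claim holds for N = p, i.e. 4 | h(p). Then
h(p+1) = 2·5^(p+1) + 2 = 5·(2·5^p + 2) - 8 = 5·h(p) - 8. The first term is divisible by 4 by the inductive hypothesis, and -8 is divisible by 4. Hence 4 | h(p+1).
By the principle of mathematical induction, the result holds for all N ≥ 0.
Therefore the largest such d is 4.

d = 4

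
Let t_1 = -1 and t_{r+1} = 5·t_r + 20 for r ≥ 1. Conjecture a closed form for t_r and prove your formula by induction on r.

Computing the first terms: t_1 = -1, t_2 = 15, t_3 = 95. This suggests t_r = 4·5^(r - 1) - 5.
When r = 1: the formula gives -1 = -1 = t_1.
Suppose the result is true for r = p, so t_p = 4·5^(p - 1) - 5.
Then t_{p+1} = 5·t_p + 20 = 5·(4·5^(p - 1) - 5) + 20 = 4·5^p - 5 = 4·5^((p+1) - 1) - 5,
which is the claimed formula at r = p+1.
This completes the induction.

t_r = 4·5^(r - 1) - 5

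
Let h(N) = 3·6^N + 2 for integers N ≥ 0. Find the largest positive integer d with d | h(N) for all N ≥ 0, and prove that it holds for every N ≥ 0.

d = 5

Computing the first values: h(0) = 5 and h(1) = 20; gcd(5, 20) = 5, so d ≤ 5.
We prove 5 | 3·6^N + 2 for all N ≥ 0 by induction on N.
For the base case N = 0: h(0) = 5 = 5·(1), so 5 | h(0).
For the inductive step, assume it holds for an arbitrary m ≥ 0, i.e. 5 | h(m). Then
h(m+1) = 3·6^(m+1) + 2 = 6·(3·6^m + 2) - 10 = 6·h(m) - 10. The first term is divisible by 5 by the inductive hypothesis, and -10 is divisible by 5. Hence 5 | h(m+1).
By the principle of mathematical induction, the result holds for all N ≥ 0.
Therefore the largest such d is 5.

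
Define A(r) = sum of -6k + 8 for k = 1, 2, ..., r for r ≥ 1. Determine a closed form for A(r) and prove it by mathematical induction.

A(r) = -r(3r - 5)

We claim A(r) = -r(3r - 5) for all r ≥ 1.
Base step (r = 1): A(1) = 2, and the closed form gives 2. They agree.
Inductive step: assume the claim holds for r = k, so A(k) = k(-3k + 5).
Then A(k+1) = A(k) + (-6k + 2) = (k(-3k + 5)) + (-6k + 2).
Simplifying, A(k+1) = -(k + 1)(3k - 2) = -(k+1)(3(k+1) - 5),
which is the closed form with r = k+1.
Hence, by induction on r, the claim holds for every r ≥ 1.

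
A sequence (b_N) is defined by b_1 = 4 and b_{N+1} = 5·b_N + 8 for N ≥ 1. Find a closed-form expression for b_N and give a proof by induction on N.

b_N = 6·5^(N - 1) - 2

Computing the first terms: b_1 = 4, b_2 = 28, b_3 = 148. This suggests b_N = 6·5^(N - 1) - 2.
Base step (N = 1): the formula gives 4 = 4 = b_1.
Inductive step: suppose the statement holds for some k ≥ 1, so b_k = 6·5^(k - 1) - 2.
Then b_{k+1} = 5·b_k + 8 = 5·(6·5^(k - 1) - 2) + 8 = 6·5^k - 2 = 6·5^((k+1) - 1) - 2,
which is the claimed formula at N = k+1.
By induction, the statement is established for all N ≥ 1.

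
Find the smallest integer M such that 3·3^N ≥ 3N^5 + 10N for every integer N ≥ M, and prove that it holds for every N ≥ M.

At N = 10: 177147 < 300100, so the inequality fails and M ≥ 11. We prove 3·3^N ≥ 3N^5 + 10N for all N ≥ 11.
When N = 11: 3·3^N = 531441 and 3N^5 + 10N = 483263, so 531441 ≥ 483263.
For the inductive step, assume it holds for an arbitrary p ≥ 11, so 3·3^p ≥ 3p^5 + 10p.
Then 3·3^(p + 1) = 3·(3·3^p) ≥ 3·(3p^5 + 10p).
Also, for p ≥ 11 we have 3·(3p^5 + 10p) ≥ 3(p+1)^5 + 10(p+1), since 3·(3p^5 + 10p) − (3(p+1)^5 + 10(p+1)) = 6p^5 - 15p^4 - 30p^3 - 30p^2 + 5p - 13, which is nonnegative for all p ≥ 11.
Combining, 3·3^(p + 1) ≥ 3(p+1)^5 + 10(p+1).
Hence, by induction on N, the claim holds for every N ≥ 11.
Hence the smallest such M is 11.

M = 11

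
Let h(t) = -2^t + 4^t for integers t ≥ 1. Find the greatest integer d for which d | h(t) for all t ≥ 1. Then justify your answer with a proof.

Computing the first values: h(1) = 2 and h(2) = 12; gcd(2, 12) = 2, so d ≤ 2.
We prove 2 | -2^t + 4^t for all t ≥ 1 by induction on t.
Base step (t = 1): h(1) = 2 = 2·(1), so 2 | h(1).
For the inductive step, assume it holds for an arbitrary j ≥ 1, i.e. 2 | h(j). Then
4^{j+1} − 2^{j+1} = 4·4^j − 2·2^j = 4·(4^j − 2^j) + (2)·2^j. The first term is divisible by 2 by the inductive hypothesis, and the second term (2)·2^j is divisible by 2 since 2 | 2. Hence 2 | h(j+1).
This completes the induction.
Therefore the largest such d is 2.

d = 2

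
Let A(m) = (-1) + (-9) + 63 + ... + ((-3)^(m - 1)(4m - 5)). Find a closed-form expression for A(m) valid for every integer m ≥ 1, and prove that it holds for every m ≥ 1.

We claim A(m) = (-3)^m(-m + 1) - 1 for all m ≥ 1.
Base step (m = 1): A(1) = -1, and the closed form gives -1. They agree.
For the inductive step, assume it holds for an arbitrary p ≥ 1, so A(p) = (-3)^p(-p + 1) - 1.
Then A(p+1) = A(p) + ((-3)^p(4p - 1)) = ((-3)^p(-p + 1) - 1) + ((-3)^p(4p - 1)).
Simplifying, A(p+1) = 3(-3)^p·p - 1 = (-3)^(p+1)(-(p+1) + 1) - 1,
which is the closed form with m = p+1.
Hence, by induction on m, the claim holds for every m ≥ 1.

A(m) = (-3)^m(-m + 1) - 1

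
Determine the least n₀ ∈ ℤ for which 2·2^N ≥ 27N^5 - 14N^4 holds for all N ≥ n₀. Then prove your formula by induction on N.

n₀ = 28

At N = 27: 268435456 < 379980315, so the inequality fails and n₀ ≥ 28. We prove 2·2^N ≥ 27N^5 - 14N^4 for all N ≥ 28.
Base step (N = 28): 2·2^N = 536870912 and 27N^5 - 14N^4 = 456074752, so 536870912 ≥ 456074752.
Inductive step: suppose the statement holds for some i ≥ 28, so 2·2^i ≥ 27i^5 - 14i^4.
Then 2·2^(i + 1) = 2·(2·2^i) ≥ 2·(27i^5 - 14i^4).
Also, for i ≥ 28 we have 2·(27i^5 - 14i^4) ≥ 27(i+1)^5 - 14(i+1)^4, since 2·(27i^5 - 14i^4) − (27(i+1)^5 - 14(i+1)^4) = 27i^5 - 149i^4 - 214i^3 - 186i^2 - 79i - 13, which is nonnegative for all i ≥ 28.
Combining, 2·2^(i + 1) ≥ 27(i+1)^5 - 14(i+1)^4.
Hence, by induction on N, the claim holds for every N ≥ 28.
Hence the smallest such n₀ is 28.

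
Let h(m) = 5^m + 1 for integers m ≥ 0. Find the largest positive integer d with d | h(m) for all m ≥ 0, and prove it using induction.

Computing the first values: h(0) = 2 and h(1) = 6; gcd(2, 6) = 2, so d ≤ 2.
We prove 2 | 5^m + 1 for all m ≥ 0 by induction on m.
For the base case m = 0: h(0) = 2 = 2·(1), so 2 | h(0).
Suppose the result is true for m = i, i.e. 2 | h(i). Then
h(i+1) = 5^(i+1) + 1 = 5·(5^i + 1) - 4 = 5·h(i) - 4. The first term is divisible by 2 by the inductive hypothesis, and -4 is divisible by 2. Hence 2 | h(i+1).
By induction, the statement is established for all m ≥ 0.
Therefore the largest such d is 2.

d = 2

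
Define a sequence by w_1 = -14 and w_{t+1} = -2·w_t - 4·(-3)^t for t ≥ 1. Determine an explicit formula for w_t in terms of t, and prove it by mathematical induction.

Computing the first terms: w_1 = -14, w_2 = 40, w_3 = -116. This suggests w_t = (-2)^t + 4(-3)^t.
When t = 1: the formula gives -14 = -14 = w_1.
Inductive step: assume the claim holds for t = i, so w_i = (-2)^i + 4(-3)^i.
Then w_{i+1} = -2·w_i - 4·(-3)^i = -2·((-2)^i + 4(-3)^i) - 4·(-3)^i = (-2)^(i + 1) + 4(-3)^(i + 1),
which is the claimed formula at t = i+1.
Hence, by induction on t, the claim holds for every t ≥ 1.

w_t = (-2)^t + 4(-3)^t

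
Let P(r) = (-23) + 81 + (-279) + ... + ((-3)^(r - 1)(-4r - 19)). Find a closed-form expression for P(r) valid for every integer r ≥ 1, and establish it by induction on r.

P(r) = (-3)^r(r + 5) - 5

We claim P(r) = (-3)^r(r + 5) - 5 for all r ≥ 1.
When r = 1: P(1) = -23, and the closed form gives -23. They agree.
Inductive step: assume the claim holds for r = m, so P(m) = (-3)^m(m + 5) - 5.
Then P(m+1) = P(m) + ((-3)^m(-4m - 23)) = ((-3)^m(m + 5) - 5) + ((-3)^m(-4m - 23)).
Simplifying, P(m+1) = -3(-3)^m·m - 18(-3)^m - 5 = (-3)^(m+1)((m+1) + 5) - 5,
which is the closed form with r = m+1.
By induction, the statement is established for all r ≥ 1.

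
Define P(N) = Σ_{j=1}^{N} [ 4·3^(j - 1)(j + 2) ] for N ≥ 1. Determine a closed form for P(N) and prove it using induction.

We claim P(N) = 3^N(2N + 3) - 3 for all N ≥ 1.
Base case (N = 1): P(1) = 12, and the closed form gives 12. They agree.
Suppose the result is true for N = j, so P(j) = 3^j(2j + 3) - 3.
Then P(j+1) = P(j) + (4·3^j(j + 3)) = (3^j(2j + 3) - 3) + (4·3^j(j + 3)).
Simplifying, P(j+1) = 6·3^j·j + 15·3^j - 3 = 3^(j+1)(2(j+1) + 3) - 3,
which is the closed form with N = j+1.
Hence, by induction on N, the claim holds for every N ≥ 1.

P(N) = 3^N(2N + 3) - 3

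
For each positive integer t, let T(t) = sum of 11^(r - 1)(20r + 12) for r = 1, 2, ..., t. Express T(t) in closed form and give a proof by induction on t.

T(t) = 11^t(2t + 1) - 1

We claim T(t) = 11^t(2t + 1) - 1 for all t ≥ 1.
When t = 1: T(1) = 32, and the closed form gives 32. They agree.
For the inductive step, assume it holds for an arbitrary r ≥ 1, so T(r) = 11^r(2r + 1) - 1.
Then T(r+1) = T(r) + (11^r(20r + 32)) = (11^r(2r + 1) - 1) + (11^r(20r + 32)).
Simplifying, T(r+1) = 22·11^r·r + 33·11^r - 1 = 11^(r+1)(2(r+1) + 1) - 1,
which is the closed form with t = r+1.
By the principle of mathematical induction, the result holds for all t ≥ 1.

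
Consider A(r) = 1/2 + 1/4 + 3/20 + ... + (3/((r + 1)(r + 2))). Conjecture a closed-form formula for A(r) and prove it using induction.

A(r) = 3r/(2(r + 2))

We claim A(r) = 3r/(2(r + 2)) for all r ≥ 1.
For the base case r = 1: A(1) = 1/2, and the closed form gives 1/2. They agree.
Inductive step: assume the claim holds for r = i, so A(i) = 3i/(2(i + 2)).
Then A(i+1) = A(i) + (3/((i + 2)(i + 3))) = (3i/(2(i + 2))) + (3/((i + 2)(i + 3))).
Simplifying, A(i+1) = 3(i + 1)/(2(i + 3)) = 3(i+1)/(2((i+1) + 2)),
which is the closed form with r = i+1.
This completes the induction.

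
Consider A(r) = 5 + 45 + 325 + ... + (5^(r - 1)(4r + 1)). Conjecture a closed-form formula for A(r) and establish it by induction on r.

We claim A(r) = 5^r·r for all r ≥ 1.
Base step (r = 1): A(1) = 5, and the closed form gives 5. They agree.
Inductive step: suppose the statement holds for some k ≥ 1, so A(k) = 5^k·k.
Then A(k+1) = A(k) + (5^k(4k + 5)) = (5^k·k) + (5^k(4k + 5)).
Simplifying, A(k+1) = 5^(k + 1)(k + 1) = 5^(k+1)·(k+1),
which is the closed form with r = k+1.
By induction, the statement is established for all r ≥ 1.

A(r) = 5^r·r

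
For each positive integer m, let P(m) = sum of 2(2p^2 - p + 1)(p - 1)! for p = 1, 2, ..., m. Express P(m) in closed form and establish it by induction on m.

We claim P(m) = (4m + 2)m! - 2 for all m ≥ 1.
For the base case m = 1: P(1) = 4, and the closed form gives 4. They agree.
Inductive step: assume the claim holds for m = p, so P(p) = (4p + 2)p! - 2.
Then P(p+1) = P(p) + (2(2p^2 + 3p + 2)p!) = ((4p + 2)p! - 2) + (2(2p^2 + 3p + 2)p!).
Simplifying, P(p+1) = (4(p+1) + 2)(p+1)! - 2,
which is the closed form with m = p+1.
By the principle of mathematical induction, the result holds for all m ≥ 1.

P(m) = (4m + 2)m! - 2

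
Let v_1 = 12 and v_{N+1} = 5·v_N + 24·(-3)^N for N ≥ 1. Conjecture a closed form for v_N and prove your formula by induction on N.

v_N = (-3)^(N + 1) + 3·5^(N - 1)

Computing the first terms: v_1 = 12, v_2 = -12, v_3 = 156. This suggests v_N = (-3)^(N + 1) + 3·5^(N - 1).
Base step (N = 1): the formula gives 12 = 12 = v_1.
For the inductive step, assume it holds for an arbitrary j ≥ 1, so v_j = (-3)^(j + 1) + 3·5^(j - 1).
Then v_{j+1} = 5·v_j + 24·(-3)^j = 5·((-3)^(j + 1) + 3·5^(j - 1)) + 24·(-3)^j = (-3)^(j + 2) + 3·5^j = (-3)^((j+1) + 1) + 3·5^((j+1) - 1),
which is the claimed formula at N = j+1.
This completes the induction.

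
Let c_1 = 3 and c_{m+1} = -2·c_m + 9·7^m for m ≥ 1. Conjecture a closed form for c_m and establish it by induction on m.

Computing the first terms: c_1 = 3, c_2 = 57, c_3 = 327. This suggests c_m = -(-2)^(m + 1) + 7^m.
Base case (m = 1): the formula gives 3 = 3 = c_1.
For the inductive step, assume it holds for an arbitrary r ≥ 1, so c_r = -(-2)^(r + 1) + 7^r.
Then c_{r+1} = -2·c_r + 9·7^r = -2·(-(-2)^(r + 1) + 7^r) + 9·7^r = -(-2)^(r + 2) + 7^(r + 1) = -(-2)^((r+1) + 1) + 7^(r+1),
which is the claimed formula at m = r+1.
By the principle of mathematical induction, the result holds for all m ≥ 1.

c_m = -(-2)^(m + 1) + 7^m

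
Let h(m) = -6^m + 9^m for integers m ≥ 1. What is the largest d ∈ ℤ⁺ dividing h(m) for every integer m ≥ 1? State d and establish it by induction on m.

Computing the first values: h(1) = 3 and h(2) = 45; gcd(3, 45) = 3, so d ≤ 3.
We prove 3 | -6^m + 9^m for all m ≥ 1 by induction on m.
When m = 1: h(1) = 3 = 3·(1), so 3 | h(1).
Inductive step: suppose the statement holds for some i ≥ 1, i.e. 3 | h(i). Then
9^{i+1} − 6^{i+1} = 9·9^i − 6·6^i = 9·(9^i − 6^i) + (3)·6^i. The first term is divisible by 3 by the inductive hypothesis, and the second term (3)·6^i is divisible by 3 since 3 | 3. Hence 3 | h(i+1).
Hence, by induction on m, the claim holds for every m ≥ 1.
Therefore the largest such d is 3.

d = 3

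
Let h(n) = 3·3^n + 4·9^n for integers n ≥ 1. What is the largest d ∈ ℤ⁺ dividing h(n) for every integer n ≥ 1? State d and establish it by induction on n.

d = 9

Computing the first values: h(1) = 45 and h(2) = 351; gcd(45, 351) = 9, so d ≤ 9.
We prove 9 | 3·3^n + 4·9^n for all n ≥ 1 by induction on n.
When n = 1: h(1) = 45 = 9·(5), so 9 | h(1).
Suppose the result is true for n = m, i.e. 9 | h(m). Then
h(m+1) − 9·h(m) = (3·3^(m+1) + 4·9^(m+1)) − 9·(3·3^m + 4·9^m) = (3)·3^m·(3 − 9) = (-18)·3^m. Since 9 | h(m) by the inductive hypothesis, 9 | 9·h(m); and 9 | -18 since -18 = 9·-2. Therefore 9 | h(m+1).
By induction, the statement is established for all n ≥ 1.
Therefore the largest such d is 9.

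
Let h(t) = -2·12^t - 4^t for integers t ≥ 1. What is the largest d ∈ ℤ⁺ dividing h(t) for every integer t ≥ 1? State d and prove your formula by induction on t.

d = 4

Computing the first values: h(1) = -28 and h(2) = -304; gcd(-28, -304) = 4, so d ≤ 4.
We prove 4 | -2·12^t - 4^t for all t ≥ 1 by induction on t.
Base case (t = 1): h(1) = -28 = 4·(-7), so 4 | h(1).
Inductive step: assume the claim holds for t = i, i.e. 4 | h(i). Then
h(i+1) − 12·h(i) = (-2·12^(i+1) - 4^(i+1)) − 12·(-2·12^i - 4^i) = (-1)·4^i·(4 − 12) = (8)·4^i. Since 4 | h(i) by the inductive hypothesis, 4 | 12·h(i); and 4 | 8 since 8 = 4·2. Therefore 4 | h(i+1).
Hence, by induction on t, the claim holds for every t ≥ 1.
Therefore the largest such d is 4.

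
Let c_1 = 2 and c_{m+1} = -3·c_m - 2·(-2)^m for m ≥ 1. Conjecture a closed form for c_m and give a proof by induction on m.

c_m = (-2)^(m + 1) - 2(-3)^(m - 1)

Computing the first terms: c_1 = 2, c_2 = -2, c_3 = -2. This suggests c_m = (-2)^(m + 1) - 2(-3)^(m - 1).
For the base case m = 1: the formula gives 2 = 2 = c_1.
Suppose the result is true for m = j, so c_j = (-2)^(j + 1) - 2(-3)^(j - 1).
Then c_{j+1} = -3·c_j - 2·(-2)^j = -3·((-2)^(j + 1) - 2(-3)^(j - 1)) - 2·(-2)^j = (-2)^(j + 2) - 2(-3)^j = (-2)^((j+1) + 1) - 2(-3)^((j+1) - 1),
which is the claimed formula at m = j+1.
Hence, by induction on m, the claim holds for every m ≥ 1.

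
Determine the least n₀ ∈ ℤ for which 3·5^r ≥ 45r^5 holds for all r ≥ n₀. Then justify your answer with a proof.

At r = 8: 1171875 < 1474560, so the inequality fails and n₀ ≥ 9. We prove 3·5^r ≥ 45r^5 for all r ≥ 9.
When r = 9: 3·5^r = 5859375 and 45r^5 = 2657205, so 5859375 ≥ 2657205.
Inductive step: suppose the statement holds for some j ≥ 9, so 3·5^j ≥ 45j^5.
Then 3·5^(j + 1) = 5·(3·5^j) ≥ 5·(45j^5).
Also, for j ≥ 9 we have 5·(45j^5) ≥ 45(j+1)^5, since 5 ≥ (1 + 1/j)^5 for all j ≥ 9.
Combining, 3·5^(j + 1) ≥ 45(j+1)^5.
Hence, by induction on r, the claim holds for every r ≥ 9.
Hence the smallest such n₀ is 9.

n₀ = 9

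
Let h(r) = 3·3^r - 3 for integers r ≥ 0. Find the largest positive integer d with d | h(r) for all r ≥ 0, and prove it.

d = 6

Computing the first values: h(0) = 0 and h(1) = 6; gcd(0, 6) = 6, so d ≤ 6.
We prove 6 | 3·3^r - 3 for all r ≥ 0 by induction on r.
Base step (r = 0): h(0) = 0 = 6·(0), so 6 | h(0).
Suppose the result is true for r = i, i.e. 6 | h(i). Then
h(i+1) = 3·3^(i+1) - 3 = 3·(3·3^i - 3) + 6 = 3·h(i) + 6. The first term is divisible by 6 by the inductive hypothesis, and 6 is divisible by 6. Hence 6 | h(i+1).
By the principle of mathematical induction, the result holds for all r ≥ 0.
Therefore the largest such d is 6.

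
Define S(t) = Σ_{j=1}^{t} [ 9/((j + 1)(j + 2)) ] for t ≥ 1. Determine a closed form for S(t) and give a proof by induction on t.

We claim S(t) = 9t/(2(t + 2)) for all t ≥ 1.
Base step (t = 1): S(1) = 3/2, and the closed form gives 3/2. They agree.
Suppose the result is true for t = j, so S(j) = 9j/(2(j + 2)).
Then S(j+1) = S(j) + (9/((j + 2)(j + 3))) = (9j/(2(j + 2))) + (9/((j + 2)(j + 3))).
Simplifying, S(j+1) = 9(j + 1)/(2(j + 3)) = 9(j+1)/(2((j+1) + 2)),
which is the closed form with t = j+1.
Hence, by induction on t, the claim holds for every t ≥ 1.

S(t) = 9t/(2(t + 2))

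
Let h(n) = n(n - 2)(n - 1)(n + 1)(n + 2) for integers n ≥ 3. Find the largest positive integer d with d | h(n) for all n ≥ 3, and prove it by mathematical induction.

d = 120

Computing the first values: h(3) = 120 and h(4) = 720; gcd(120, 720) = 120, so d ≤ 120.
We prove 120 | n(n - 2)(n - 1)(n + 1)(n + 2) for all n ≥ 3 by induction on n.
For the base case n = 3: h(3) = 120 = 120·(1), so 120 | h(3).
Suppose the result is true for n = i, i.e. 120 | h(i). Then
h(i+1) − h(i) = (i-1)·i·(i+1)·(i+2)·(i+3) − (i-2)·(i-1)·i·(i+1)·(i+2) = (i-1)·i·(i+1)·(i+2)·[(i+3) − (i-2)] = 5·(i-1)·i·(i+1)·(i+2). The product of 4 consecutive integers is divisible by (4)! = 24, so h(i+1) − h(i) is divisible by 5·24 = 120. By the inductive hypothesis 120 | h(i), hence 120 | h(i+1).
Hence, by induction on n, the claim holds for every n ≥ 3.
Therefore the largest such d is 120.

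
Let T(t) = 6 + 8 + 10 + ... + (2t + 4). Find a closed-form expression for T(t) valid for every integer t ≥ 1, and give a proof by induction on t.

We claim T(t) = t(t + 5) for all t ≥ 1.
For the base case t = 1: T(1) = 6, and the closed form gives 6. They agree.
Suppose the result is true for t = r, so T(r) = r(r + 5).
Then T(r+1) = T(r) + (2r + 6) = (r(r + 5)) + (2r + 6).
Simplifying, T(r+1) = (r + 1)(r + 6) = (r+1)((r+1) + 5),
which is the closed form with t = r+1.
By the principle of mathematical induction, the result holds for all t ≥ 1.

T(t) = t(t + 5)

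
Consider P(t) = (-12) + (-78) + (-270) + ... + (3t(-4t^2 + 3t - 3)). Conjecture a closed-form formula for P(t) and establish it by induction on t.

P(t) = -3t(t + 1)(t^2 + 1)

We claim P(t) = -3t(t + 1)(t^2 + 1) for all t ≥ 1.
For the base case t = 1: P(1) = -12, and the closed form gives -12. They agree.
Inductive step: suppose the statement holds for some p ≥ 1, so P(p) = 3p(-p^3 - p^2 - p - 1).
Then P(p+1) = P(p) + (3(p + 1)(3p - 4(p + 1)^2)) = (3p(-p^3 - p^2 - p - 1)) + (3(p + 1)(3p - 4(p + 1)^2)).
Simplifying, P(p+1) = -3(p + 1)(p + 2)(p^2 + 2p + 2) = -3(p+1)((p+1) + 1)((p+1)^2 + 1),
which is the closed form with t = p+1.
By induction, the statement is established for all t ≥ 1.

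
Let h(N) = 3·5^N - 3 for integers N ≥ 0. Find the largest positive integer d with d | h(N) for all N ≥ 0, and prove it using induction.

Computing the first values: h(0) = 0 and h(1) = 12; gcd(0, 12) = 12, so d ≤ 12.
We prove 12 | 3·5^N - 3 for all N ≥ 0 by induction on N.
Base step (N = 0): h(0) = 0 = 12·(0), so 12 | h(0).
Inductive step: assume the claim holds for N = j, i.e. 12 | h(j). Then
h(j+1) = 3·5^(j+1) - 3 = 5·(3·5^j - 3) + 12 = 5·h(j) + 12. The first term is divisible by 12 by the inductive hypothesis, and 12 is divisible by 12. Hence 12 | h(j+1).
This completes the induction.
Therefore the largest such d is 12.

d = 12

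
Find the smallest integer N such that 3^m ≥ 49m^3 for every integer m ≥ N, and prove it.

At m = 9: 19683 < 35721, so the inequality fails and N ≥ 10. We prove 3^m ≥ 49m^3 for all m ≥ 10.
When m = 10: 3^m = 59049 and 49m^3 = 49000, so 59049 ≥ 49000.
For the inductive step, assume it holds for an arbitrary p ≥ 10, so 3^p ≥ 49p^3.
Then 3^(p + 1) = 3·(3^p) ≥ 3·(49p^3).
Also, for p ≥ 10 we have 3·(49p^3) ≥ 49(p+1)^3, since 3 ≥ (1 + 1/p)^3 for all p ≥ 10.
Combining, 3^(p + 1) ≥ 49(p+1)^3.
By the principle of mathematical induction, the result holds for all m ≥ 10.
Hence the smallest such N is 10.

N = 10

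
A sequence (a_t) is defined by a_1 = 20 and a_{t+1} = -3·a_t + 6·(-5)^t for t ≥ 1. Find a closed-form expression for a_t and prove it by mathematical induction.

Computing the first terms: a_1 = 20, a_2 = -90, a_3 = 420. This suggests a_t = 5(-3)^(t - 1) - 3(-5)^t.
Base step (t = 1): the formula gives 20 = 20 = a_1.
Inductive step: suppose the statement holds for some k ≥ 1, so a_k = 5(-3)^(k - 1) - 3(-5)^k.
Then a_{k+1} = -3·a_k + 6·(-5)^k = -3·(5(-3)^(k - 1) - 3(-5)^k) + 6·(-5)^k = 5(-3)^k - 3(-5)^(k + 1) = 5(-3)^((k+1) - 1) - 3(-5)^(k+1),
which is the claimed formula at t = k+1.
By induction, the statement is established for all t ≥ 1.

a_t = 5(-3)^(t - 1) - 3(-5)^t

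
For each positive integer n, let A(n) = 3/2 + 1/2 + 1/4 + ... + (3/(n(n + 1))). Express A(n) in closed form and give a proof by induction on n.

We claim A(n) = 3n/(n + 1) for all n ≥ 1.
Base case (n = 1): A(1) = 3/2, and the closed form gives 3/2. They agree.
Inductive step: assume the claim holds for n = i, so A(i) = 3i/(i + 1).
Then A(i+1) = A(i) + (3/((i + 1)(i + 2))) = (3i/(i + 1)) + (3/((i + 1)(i + 2))).
Simplifying, A(i+1) = 3(i + 1)/(i + 2) = 3(i+1)/((i+1) + 1),
which is the closed form with n = i+1.
By the principle of mathematical induction, the result holds for all n ≥ 1.

A(n) = 3n/(n + 1)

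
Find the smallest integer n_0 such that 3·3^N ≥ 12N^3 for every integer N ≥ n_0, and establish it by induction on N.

At N = 6: 2187 < 2592, so the inequality fails and n_0 ≥ 7. We prove 3·3^N ≥ 12N^3 for all N ≥ 7.
Base step (N = 7): 3·3^N = 6561 and 12N^3 = 4116, so 6561 ≥ 4116.
For the inductive step, assume it holds for an arbitrary r ≥ 7, so 3·3^r ≥ 12r^3.
Then 3·3^(r + 1) = 3·(3·3^r) ≥ 3·(12r^3).
Also, for r ≥ 7 we have 3·(12r^3) ≥ 12(r+1)^3, since 3 ≥ (1 + 1/r)^3 for all r ≥ 7.
Combining, 3·3^(r + 1) ≥ 12(r+1)^3.
By induction, the statement is established for all N ≥ 7.
Hence the smallest such n_0 is 7.

n_0 = 7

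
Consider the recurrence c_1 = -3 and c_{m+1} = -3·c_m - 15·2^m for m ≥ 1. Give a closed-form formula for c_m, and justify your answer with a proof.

c_m = -(-3)^m - 3·2^m

Computing the first terms: c_1 = -3, c_2 = -21, c_3 = 3. This suggests c_m = -(-3)^m - 3·2^m.
Base step (m = 1): the formula gives -3 = -3 = c_1.
Inductive step: assume the claim holds for m = k, so c_k = -(-3)^k - 3·2^k.
Then c_{k+1} = -3·c_k - 15·2^k = -3·(-(-3)^k - 3·2^k) - 15·2^k = -(-3)^(k + 1) - 3·2^(k + 1),
which is the claimed formula at m = k+1.
This completes the induction.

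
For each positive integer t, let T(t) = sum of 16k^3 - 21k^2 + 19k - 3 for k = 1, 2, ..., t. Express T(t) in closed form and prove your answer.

T(t) = t(4t^3 + t^2 + 3t + 3)

We claim T(t) = t(4t^3 + t^2 + 3t + 3) for all t ≥ 1.
Base step (t = 1): T(1) = 11, and the closed form gives 11. They agree.
For the inductive step, assume it holds for an arbitrary k ≥ 1, so T(k) = k(4k^3 + k^2 + 3k + 3).
Then T(k+1) = T(k) + (16k^3 + 27k^2 + 25k + 11) = (k(4k^3 + k^2 + 3k + 3)) + (16k^3 + 27k^2 + 25k + 11).
Simplifying, T(k+1) = (k + 1)(4k^3 + 13k^2 + 17k + 11) = (k+1)(4(k+1)^3 + (k+1)^2 + 3(k+1) + 3),
which is the closed form with t = k+1.
By induction, the statement is established for all t ≥ 1.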